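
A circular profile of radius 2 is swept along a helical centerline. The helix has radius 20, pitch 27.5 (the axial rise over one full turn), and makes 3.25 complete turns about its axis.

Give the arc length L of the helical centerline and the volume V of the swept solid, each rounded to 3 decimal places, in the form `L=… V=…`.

L=418.072 V=5253.648

2πR = 2π·20 = 125.663706
per-turn = √(125.663706² + 27.5²) = √(15791.3670 + 756.25) = √16547.6170 = 128.637541
L = 3.25 × 128.637541 = 418.072009
V = π·2² × L = 12.566371 × 418.072009 = 5253.647813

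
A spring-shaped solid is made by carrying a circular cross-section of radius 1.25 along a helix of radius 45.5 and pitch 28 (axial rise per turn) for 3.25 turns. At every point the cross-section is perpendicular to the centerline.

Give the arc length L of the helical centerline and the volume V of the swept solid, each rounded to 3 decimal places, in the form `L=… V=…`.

2πR = 2π·45.5 = 285.884931
per-turn = √(285.884931² + 28²) = √(81730.1940 + 784) = √82514.1940 = 287.252840
L = 3.25 × 287.252840 = 933.571730
V = π·1.25² × L = 4.908739 × 933.571730 = 4582.659512

L=933.572 V=4582.660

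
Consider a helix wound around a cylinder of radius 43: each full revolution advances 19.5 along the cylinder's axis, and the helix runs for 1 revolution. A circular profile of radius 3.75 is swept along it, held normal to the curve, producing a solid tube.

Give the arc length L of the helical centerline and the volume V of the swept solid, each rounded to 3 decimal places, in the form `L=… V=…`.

2πR = 2π·43 = 270.176968
per-turn = √(270.176968² + 19.5²) = √(72995.5942 + 380.25) = √73375.8442 = 270.879760
L = 1 × 270.879760 = 270.879760
V = π·3.75² × L = 44.178647 × 270.879760 = 11967.101194

L=270.880 V=11967.101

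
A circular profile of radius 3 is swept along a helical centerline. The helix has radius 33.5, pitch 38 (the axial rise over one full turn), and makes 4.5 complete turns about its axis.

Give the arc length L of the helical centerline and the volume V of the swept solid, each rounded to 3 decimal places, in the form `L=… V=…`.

2πR = 2π·33.5 = 210.486708
per-turn = √(210.486708² + 38²) = √(44304.6542 + 1444) = √45748.6542 = 213.889350
L = 4.5 × 213.889350 = 962.502076
V = π·3² × L = 28.274334 × 962.502076 = 27214.105065

L=962.502 V=27214.105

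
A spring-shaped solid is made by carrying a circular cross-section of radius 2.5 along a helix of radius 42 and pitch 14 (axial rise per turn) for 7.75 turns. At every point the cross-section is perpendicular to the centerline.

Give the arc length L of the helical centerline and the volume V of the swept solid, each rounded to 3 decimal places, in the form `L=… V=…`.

L=2048.053 V=40213.424

2πR = 2π·42 = 263.893783
per-turn = √(263.893783² + 14²) = √(69639.9287 + 196) = √69835.9287 = 264.264884
L = 7.75 × 264.264884 = 2048.052847
V = π·2.5² × L = 19.634954 × 2048.052847 = 40213.423618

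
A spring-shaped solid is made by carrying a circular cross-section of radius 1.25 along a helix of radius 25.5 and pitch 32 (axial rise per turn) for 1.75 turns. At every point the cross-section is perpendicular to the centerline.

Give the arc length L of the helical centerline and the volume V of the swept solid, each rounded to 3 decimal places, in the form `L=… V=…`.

L=285.925 V=1403.530

2πR = 2π·25.5 = 160.221225
per-turn = √(160.221225² + 32²) = √(25670.8410 + 1024) = √26694.8410 = 163.385559
L = 1.75 × 163.385559 = 285.924729
V = π·1.25² × L = 4.908739 × 285.924729 = 1403.529732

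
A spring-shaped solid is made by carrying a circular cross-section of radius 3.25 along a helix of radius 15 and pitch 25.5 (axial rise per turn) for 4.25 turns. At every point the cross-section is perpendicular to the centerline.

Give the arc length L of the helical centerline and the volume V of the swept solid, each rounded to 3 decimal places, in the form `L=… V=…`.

2πR = 2π·15 = 94.247780
per-turn = √(94.247780² + 25.5²) = √(8882.6440 + 650.25) = √9532.8940 = 97.636540
L = 4.25 × 97.636540 = 414.955295
V = π·3.25² × L = 33.183072 × 414.955295 = 13769.491611

L=414.955 V=13769.492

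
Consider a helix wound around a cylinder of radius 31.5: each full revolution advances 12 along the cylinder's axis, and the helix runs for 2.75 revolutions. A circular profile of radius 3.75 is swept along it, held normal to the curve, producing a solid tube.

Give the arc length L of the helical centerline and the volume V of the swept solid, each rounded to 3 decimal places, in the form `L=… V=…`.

L=545.280 V=24089.751

2πR = 2π·31.5 = 197.920337
per-turn = √(197.920337² + 12²) = √(39172.4599 + 144) = √39316.4599 = 198.283786
L = 2.75 × 198.283786 = 545.280412
V = π·3.75² × L = 44.178647 × 545.280412 = 24089.750671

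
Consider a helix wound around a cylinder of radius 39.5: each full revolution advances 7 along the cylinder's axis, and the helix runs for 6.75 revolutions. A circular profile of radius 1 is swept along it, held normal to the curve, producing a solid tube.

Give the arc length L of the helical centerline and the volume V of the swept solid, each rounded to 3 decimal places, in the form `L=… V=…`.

2πR = 2π·39.5 = 248.185820
per-turn = √(248.185820² + 7²) = √(61596.2011 + 49) = √61645.2011 = 248.284516
L = 6.75 × 248.284516 = 1675.920485
V = π·1² × L = 3.141593 × 1675.920485 = 5265.059485

L=1675.920 V=5265.059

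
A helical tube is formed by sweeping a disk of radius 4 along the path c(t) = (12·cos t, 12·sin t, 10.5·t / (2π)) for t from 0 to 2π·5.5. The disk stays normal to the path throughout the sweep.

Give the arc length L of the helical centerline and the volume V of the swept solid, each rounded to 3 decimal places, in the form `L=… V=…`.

L=418.692 V=21045.759

2πR = 2π·12 = 75.398224
per-turn = √(75.398224² + 10.5²) = √(5684.8921 + 110.25) = √5795.1421 = 76.125831
L = 5.5 × 76.125831 = 418.692070
V = π·4² × L = 50.265482 × 418.692070 = 21045.758906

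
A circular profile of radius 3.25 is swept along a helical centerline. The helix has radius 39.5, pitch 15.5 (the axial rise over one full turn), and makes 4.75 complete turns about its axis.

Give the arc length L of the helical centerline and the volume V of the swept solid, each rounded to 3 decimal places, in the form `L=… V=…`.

2πR = 2π·39.5 = 248.185820
per-turn = √(248.185820² + 15.5²) = √(61596.2011 + 240.25) = √61836.4511 = 248.669361
L = 4.75 × 248.669361 = 1181.179464
V = π·3.25² × L = 33.183072 × 1181.179464 = 39195.163690

L=1181.179 V=39195.164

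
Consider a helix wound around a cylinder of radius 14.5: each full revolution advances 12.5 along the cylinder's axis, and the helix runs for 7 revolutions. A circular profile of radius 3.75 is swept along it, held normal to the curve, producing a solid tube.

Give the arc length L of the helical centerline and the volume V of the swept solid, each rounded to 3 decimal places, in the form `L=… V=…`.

L=643.718 V=28438.587

2πR = 2π·14.5 = 91.106187
per-turn = √(91.106187² + 12.5²) = √(8300.3373 + 156.25) = √8456.5873 = 91.959705
L = 7 × 91.959705 = 643.717933
V = π·3.75² × L = 44.178647 × 643.717933 = 28438.587148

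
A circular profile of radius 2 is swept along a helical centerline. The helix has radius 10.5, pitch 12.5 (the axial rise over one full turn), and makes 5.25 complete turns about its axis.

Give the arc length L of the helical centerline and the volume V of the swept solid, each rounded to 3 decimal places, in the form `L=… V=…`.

L=352.523 V=4429.932

2πR = 2π·10.5 = 65.973446
per-turn = √(65.973446² + 12.5²) = √(4352.4955 + 156.25) = √4508.7455 = 67.147193
L = 5.25 × 67.147193 = 352.522764
V = π·2² × L = 12.566371 × 352.522764 = 4429.931699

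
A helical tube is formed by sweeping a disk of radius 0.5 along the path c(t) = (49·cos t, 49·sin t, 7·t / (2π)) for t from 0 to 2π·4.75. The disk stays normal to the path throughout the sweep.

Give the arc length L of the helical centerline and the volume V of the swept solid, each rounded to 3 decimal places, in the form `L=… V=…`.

2πR = 2π·49 = 307.876080
per-turn = √(307.876080² + 7²) = √(94787.6807 + 49) = √94836.6807 = 307.955647
L = 4.75 × 307.955647 = 1462.789324
V = π·0.5² × L = 0.785398 × 1462.789324 = 1148.872049

L=1462.789 V=1148.872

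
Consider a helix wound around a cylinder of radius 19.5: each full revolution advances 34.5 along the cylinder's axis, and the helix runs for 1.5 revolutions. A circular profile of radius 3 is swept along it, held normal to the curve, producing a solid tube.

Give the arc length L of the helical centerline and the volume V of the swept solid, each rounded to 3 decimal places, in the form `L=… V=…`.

2πR = 2π·19.5 = 122.522113
per-turn = √(122.522113² + 34.5²) = √(15011.6683 + 1190.25) = √16201.9183 = 127.286756
L = 1.5 × 127.286756 = 190.930134
V = π·3² × L = 28.274334 × 190.930134 = 5398.422364

L=190.930 V=5398.422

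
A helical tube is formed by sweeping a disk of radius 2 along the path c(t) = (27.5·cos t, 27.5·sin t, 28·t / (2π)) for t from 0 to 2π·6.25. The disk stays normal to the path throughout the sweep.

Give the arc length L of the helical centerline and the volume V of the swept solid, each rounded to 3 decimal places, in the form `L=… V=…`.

L=1094.010 V=13747.733

2πR = 2π·27.5 = 172.787596
per-turn = √(172.787596² + 28²) = √(29855.5533 + 784) = √30639.5533 = 175.041576
L = 6.25 × 175.041576 = 1094.009850
V = π·2² × L = 12.566371 × 1094.009850 = 13747.733227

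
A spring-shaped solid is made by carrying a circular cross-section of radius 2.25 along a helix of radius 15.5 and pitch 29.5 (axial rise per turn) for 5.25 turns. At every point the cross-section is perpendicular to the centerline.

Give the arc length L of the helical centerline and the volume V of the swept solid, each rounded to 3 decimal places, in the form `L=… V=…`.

2πR = 2π·15.5 = 97.389372
per-turn = √(97.389372² + 29.5²) = √(9484.6898 + 870.25) = √10354.9398 = 101.759225
L = 5.25 × 101.759225 = 534.235930
V = π·2.25² × L = 15.904313 × 534.235930 = 8496.655347

L=534.236 V=8496.655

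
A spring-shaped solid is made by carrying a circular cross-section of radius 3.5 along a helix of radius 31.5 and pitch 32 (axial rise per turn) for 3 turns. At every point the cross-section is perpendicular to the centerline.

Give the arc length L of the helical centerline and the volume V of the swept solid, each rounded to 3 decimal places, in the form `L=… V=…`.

L=601.472 V=23147.342

2πR = 2π·31.5 = 197.920337
per-turn = √(197.920337² + 32²) = √(39172.4599 + 1024) = √40196.4599 = 200.490548
L = 3 × 200.490548 = 601.471644
V = π·3.5² × L = 38.484510 × 601.471644 = 23147.341511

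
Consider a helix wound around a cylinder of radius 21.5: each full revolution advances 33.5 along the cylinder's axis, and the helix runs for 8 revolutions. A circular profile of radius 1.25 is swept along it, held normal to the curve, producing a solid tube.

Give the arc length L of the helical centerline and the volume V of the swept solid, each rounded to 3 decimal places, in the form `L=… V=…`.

L=1113.442 V=5465.597

2πR = 2π·21.5 = 135.088484
per-turn = √(135.088484² + 33.5²) = √(18248.8985 + 1122.25) = √19371.1485 = 139.180274
L = 8 × 139.180274 = 1113.442188
V = π·1.25² × L = 4.908739 × 1113.442188 = 5465.596560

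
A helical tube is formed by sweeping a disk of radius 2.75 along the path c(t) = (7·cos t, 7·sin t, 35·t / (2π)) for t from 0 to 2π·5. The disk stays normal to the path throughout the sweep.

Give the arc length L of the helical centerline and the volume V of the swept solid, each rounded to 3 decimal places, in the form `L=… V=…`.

L=281.045 V=6677.140

2πR = 2π·7 = 43.982297
per-turn = √(43.982297² + 35²) = √(1934.4425 + 1225) = √3159.4425 = 56.208918
L = 5 × 56.208918 = 281.044590
V = π·2.75² × L = 23.758294 × 281.044590 = 6677.140121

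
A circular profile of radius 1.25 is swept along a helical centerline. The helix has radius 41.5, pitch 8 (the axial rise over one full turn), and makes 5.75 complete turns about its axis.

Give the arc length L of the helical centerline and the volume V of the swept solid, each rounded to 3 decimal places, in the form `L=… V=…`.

L=1500.031 V=7363.258

2πR = 2π·41.5 = 260.752190
per-turn = √(260.752190² + 8²) = √(67991.7047 + 64) = √68055.7047 = 260.874883
L = 5.75 × 260.874883 = 1500.030579
V = π·1.25² × L = 4.908739 × 1500.030579 = 7363.257885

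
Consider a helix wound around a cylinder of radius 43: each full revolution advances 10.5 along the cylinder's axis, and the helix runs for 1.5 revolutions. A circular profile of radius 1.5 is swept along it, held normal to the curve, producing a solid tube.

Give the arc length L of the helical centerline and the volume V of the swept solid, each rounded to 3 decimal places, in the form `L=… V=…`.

2πR = 2π·43 = 270.176968
per-turn = √(270.176968² + 10.5²) = √(72995.5942 + 110.25) = √73105.8442 = 270.380924
L = 1.5 × 270.380924 = 405.571386
V = π·1.5² × L = 7.068583 × 405.571386 = 2866.815197

L=405.571 V=2866.815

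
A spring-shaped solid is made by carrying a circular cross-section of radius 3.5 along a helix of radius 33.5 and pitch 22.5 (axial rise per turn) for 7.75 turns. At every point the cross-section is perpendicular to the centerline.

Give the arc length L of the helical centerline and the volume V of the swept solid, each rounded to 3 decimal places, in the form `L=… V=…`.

L=1640.565 V=63136.357

2πR = 2π·33.5 = 210.486708
per-turn = √(210.486708² + 22.5²) = √(44304.6542 + 506.25) = √44810.9042 = 211.685862
L = 7.75 × 211.685862 = 1640.565430
V = π·3.5² × L = 38.484510 × 1640.565430 = 63136.356716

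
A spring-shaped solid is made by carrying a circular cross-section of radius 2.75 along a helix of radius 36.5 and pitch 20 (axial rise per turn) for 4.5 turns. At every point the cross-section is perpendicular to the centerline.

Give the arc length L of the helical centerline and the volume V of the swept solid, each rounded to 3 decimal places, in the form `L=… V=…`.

L=1035.930 V=24611.933

2πR = 2π·36.5 = 229.336264
per-turn = √(229.336264² + 20²) = √(52595.1219 + 400) = √52995.1219 = 230.206694
L = 4.5 × 230.206694 = 1035.930122
V = π·2.75² × L = 23.758294 × 1035.930122 = 24611.932859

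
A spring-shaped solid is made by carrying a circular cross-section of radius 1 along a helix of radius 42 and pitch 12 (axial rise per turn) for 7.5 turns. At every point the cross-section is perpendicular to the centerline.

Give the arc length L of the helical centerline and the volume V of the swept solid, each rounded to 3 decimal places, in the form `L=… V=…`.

2πR = 2π·42 = 263.893783
per-turn = √(263.893783² + 12²) = √(69639.9287 + 144) = √69783.9287 = 264.166479
L = 7.5 × 264.166479 = 1981.248593
V = π·1² × L = 3.141593 × 1981.248593 = 6224.276024

L=1981.249 V=6224.276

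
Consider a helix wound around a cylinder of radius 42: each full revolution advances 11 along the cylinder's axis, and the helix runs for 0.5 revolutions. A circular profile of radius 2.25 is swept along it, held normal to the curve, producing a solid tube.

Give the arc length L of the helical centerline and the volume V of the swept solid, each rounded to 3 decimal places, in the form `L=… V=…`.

L=132.061 V=2100.347

2πR = 2π·42 = 263.893783
per-turn = √(263.893783² + 11²) = √(69639.9287 + 121) = √69760.9287 = 264.122942
L = 0.5 × 264.122942 = 132.061471
V = π·2.25² × L = 15.904313 × 132.061471 = 2100.346947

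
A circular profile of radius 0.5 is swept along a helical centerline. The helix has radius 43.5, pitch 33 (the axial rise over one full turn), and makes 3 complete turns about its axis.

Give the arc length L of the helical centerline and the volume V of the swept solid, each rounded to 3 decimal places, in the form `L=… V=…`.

2πR = 2π·43.5 = 273.318561
per-turn = √(273.318561² + 33²) = √(74703.0357 + 1089) = √75792.0357 = 275.303534
L = 3 × 275.303534 = 825.910601
V = π·0.5² × L = 0.785398 × 825.910601 = 648.668669

L=825.911 V=648.669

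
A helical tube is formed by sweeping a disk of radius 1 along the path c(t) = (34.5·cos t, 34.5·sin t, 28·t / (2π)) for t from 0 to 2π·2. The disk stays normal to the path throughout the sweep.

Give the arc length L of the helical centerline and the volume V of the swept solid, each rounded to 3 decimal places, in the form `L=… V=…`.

L=437.142 V=1373.321

2πR = 2π·34.5 = 216.769893
per-turn = √(216.769893² + 28²) = √(46989.1866 + 784) = √47773.1866 = 218.570782
L = 2 × 218.570782 = 437.141563
V = π·1² × L = 3.141593 × 437.141563 = 1373.320723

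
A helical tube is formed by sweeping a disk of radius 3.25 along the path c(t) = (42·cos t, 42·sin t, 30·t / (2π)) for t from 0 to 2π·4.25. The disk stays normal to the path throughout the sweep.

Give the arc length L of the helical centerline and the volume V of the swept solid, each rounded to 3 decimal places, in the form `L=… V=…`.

2πR = 2π·42 = 263.893783
per-turn = √(263.893783² + 30²) = √(69639.9287 + 900) = √70539.9287 = 265.593540
L = 4.25 × 265.593540 = 1128.772546
V = π·3.25² × L = 33.183072 × 1128.772546 = 37456.141132

L=1128.773 V=37456.141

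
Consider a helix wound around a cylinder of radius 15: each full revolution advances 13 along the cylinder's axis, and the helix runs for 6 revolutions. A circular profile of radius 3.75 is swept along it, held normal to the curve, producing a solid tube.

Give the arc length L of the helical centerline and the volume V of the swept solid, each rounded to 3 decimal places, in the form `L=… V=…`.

L=570.841 V=25218.973

2πR = 2π·15 = 94.247780
per-turn = √(94.247780² + 13²) = √(8882.6440 + 169) = √9051.6440 = 95.140128
L = 6 × 95.140128 = 570.840768
V = π·3.75² × L = 44.178647 × 570.840768 = 25218.972613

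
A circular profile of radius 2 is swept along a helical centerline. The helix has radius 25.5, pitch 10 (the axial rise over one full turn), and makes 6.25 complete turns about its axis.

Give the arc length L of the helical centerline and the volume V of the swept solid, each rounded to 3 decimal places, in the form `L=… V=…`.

2πR = 2π·25.5 = 160.221225
per-turn = √(160.221225² + 10²) = √(25670.8410 + 100) = √25770.8410 = 160.532991
L = 6.25 × 160.532991 = 1003.331191
V = π·2² × L = 12.566371 × 1003.331191 = 12608.231592

L=1003.331 V=12608.232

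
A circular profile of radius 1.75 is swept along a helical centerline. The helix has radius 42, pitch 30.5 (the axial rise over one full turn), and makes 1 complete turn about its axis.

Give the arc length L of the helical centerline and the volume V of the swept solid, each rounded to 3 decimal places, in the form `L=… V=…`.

2πR = 2π·42 = 263.893783
per-turn = √(263.893783² + 30.5²) = √(69639.9287 + 930.25) = √70570.1787 = 265.650482
L = 1 × 265.650482 = 265.650482
V = π·1.75² × L = 9.621128 × 265.650482 = 2555.857159

L=265.650 V=2555.857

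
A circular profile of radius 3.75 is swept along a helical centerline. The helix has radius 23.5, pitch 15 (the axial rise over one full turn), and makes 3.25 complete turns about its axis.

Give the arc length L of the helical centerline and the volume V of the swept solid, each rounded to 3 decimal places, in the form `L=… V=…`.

L=482.348 V=21309.488

2πR = 2π·23.5 = 147.654855
per-turn = √(147.654855² + 15²) = √(21801.9561 + 225) = √22026.9561 = 148.414811
L = 3.25 × 148.414811 = 482.348136
V = π·3.75² × L = 44.178647 × 482.348136 = 21309.487870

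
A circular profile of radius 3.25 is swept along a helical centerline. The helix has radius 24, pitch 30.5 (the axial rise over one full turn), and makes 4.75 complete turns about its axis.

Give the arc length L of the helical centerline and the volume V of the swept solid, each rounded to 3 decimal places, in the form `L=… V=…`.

L=730.787 V=24249.772

2πR = 2π·24 = 150.796447
per-turn = √(150.796447² + 30.5²) = √(22739.5685 + 930.25) = √23669.8185 = 153.849987
L = 4.75 × 153.849987 = 730.787439
V = π·3.25² × L = 33.183072 × 730.787439 = 24249.772496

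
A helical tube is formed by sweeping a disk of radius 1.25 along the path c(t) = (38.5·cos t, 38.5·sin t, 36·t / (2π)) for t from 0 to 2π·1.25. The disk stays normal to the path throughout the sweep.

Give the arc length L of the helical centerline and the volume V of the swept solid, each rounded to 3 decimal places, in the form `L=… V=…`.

2πR = 2π·38.5 = 241.902634
per-turn = √(241.902634² + 36²) = √(58516.8845 + 1296) = √59812.8845 = 244.566728
L = 1.25 × 244.566728 = 305.708410
V = π·1.25² × L = 4.908739 × 305.708410 = 1500.642649

L=305.708 V=1500.643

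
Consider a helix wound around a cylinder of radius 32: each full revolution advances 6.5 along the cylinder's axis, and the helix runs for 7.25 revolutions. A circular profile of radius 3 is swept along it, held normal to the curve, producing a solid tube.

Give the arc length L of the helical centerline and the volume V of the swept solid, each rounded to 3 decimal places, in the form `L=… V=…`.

2πR = 2π·32 = 201.061930
per-turn = √(201.061930² + 6.5²) = √(40425.8996 + 42.25) = √40468.1496 = 201.166970
L = 7.25 × 201.166970 = 1458.460529
V = π·3² × L = 28.274334 × 1458.460529 = 41236.999952

L=1458.461 V=41237.000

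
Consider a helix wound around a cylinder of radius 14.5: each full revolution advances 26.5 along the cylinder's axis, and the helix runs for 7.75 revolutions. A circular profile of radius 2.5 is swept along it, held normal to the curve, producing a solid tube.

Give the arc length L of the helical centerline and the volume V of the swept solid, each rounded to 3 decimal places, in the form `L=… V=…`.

2πR = 2π·14.5 = 91.106187
per-turn = √(91.106187² + 26.5²) = √(8300.3373 + 702.25) = √9002.5873 = 94.881965
L = 7.75 × 94.881965 = 735.335230
V = π·2.5² × L = 19.634954 × 735.335230 = 14438.273469

L=735.335 V=14438.273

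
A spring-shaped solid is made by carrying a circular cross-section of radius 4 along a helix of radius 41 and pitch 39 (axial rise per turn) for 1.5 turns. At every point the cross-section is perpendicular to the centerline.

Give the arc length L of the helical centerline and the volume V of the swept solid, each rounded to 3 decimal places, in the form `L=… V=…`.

L=390.819 V=19644.706

2πR = 2π·41 = 257.610598
per-turn = √(257.610598² + 39²) = √(66363.2200 + 1521) = √67884.2200 = 260.546004
L = 1.5 × 260.546004 = 390.819005
V = π·4² × L = 50.265482 × 390.819005 = 19644.705860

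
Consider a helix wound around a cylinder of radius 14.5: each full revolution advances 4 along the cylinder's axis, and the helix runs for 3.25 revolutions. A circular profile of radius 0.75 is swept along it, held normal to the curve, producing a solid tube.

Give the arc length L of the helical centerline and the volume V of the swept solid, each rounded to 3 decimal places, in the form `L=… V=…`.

L=296.380 V=523.747

2πR = 2π·14.5 = 91.106187
per-turn = √(91.106187² + 4²) = √(8300.3373 + 16) = √8316.3373 = 91.193954
L = 3.25 × 91.193954 = 296.380351
V = π·0.75² × L = 1.767146 × 296.380351 = 523.747313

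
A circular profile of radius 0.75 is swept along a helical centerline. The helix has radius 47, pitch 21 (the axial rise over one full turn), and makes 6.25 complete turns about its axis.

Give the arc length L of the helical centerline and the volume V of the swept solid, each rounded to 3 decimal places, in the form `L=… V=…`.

L=1850.347 V=3269.832

2πR = 2π·47 = 295.309709
per-turn = √(295.309709² + 21²) = √(87207.8245 + 441) = √87648.8245 = 296.055442
L = 6.25 × 296.055442 = 1850.346510
V = π·0.75² × L = 1.767146 × 1850.346510 = 3269.832189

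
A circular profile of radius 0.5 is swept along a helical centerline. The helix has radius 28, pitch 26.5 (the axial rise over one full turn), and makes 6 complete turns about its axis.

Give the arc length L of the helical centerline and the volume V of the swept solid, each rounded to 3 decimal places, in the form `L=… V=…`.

L=1067.483 V=838.399

2πR = 2π·28 = 175.929189
per-turn = √(175.929189² + 26.5²) = √(30951.0794 + 702.25) = √31653.3294 = 177.913826
L = 6 × 177.913826 = 1067.482955
V = π·0.5² × L = 0.785398 × 1067.482955 = 838.399152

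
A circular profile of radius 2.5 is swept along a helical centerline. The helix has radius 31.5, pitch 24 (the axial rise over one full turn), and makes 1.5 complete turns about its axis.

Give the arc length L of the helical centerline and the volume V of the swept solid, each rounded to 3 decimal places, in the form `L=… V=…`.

2πR = 2π·31.5 = 197.920337
per-turn = √(197.920337² + 24²) = √(39172.4599 + 576) = √39748.4599 = 199.370158
L = 1.5 × 199.370158 = 299.055237
V = π·2.5² × L = 19.634954 × 299.055237 = 5871.935845

L=299.055 V=5871.936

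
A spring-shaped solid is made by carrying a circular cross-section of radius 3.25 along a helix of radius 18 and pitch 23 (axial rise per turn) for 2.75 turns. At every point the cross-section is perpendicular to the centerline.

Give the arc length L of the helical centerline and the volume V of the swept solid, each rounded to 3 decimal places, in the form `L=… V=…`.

2πR = 2π·18 = 113.097336
per-turn = √(113.097336² + 23²) = √(12791.0073 + 529) = √13320.0073 = 115.412336
L = 2.75 × 115.412336 = 317.383924
V = π·3.25² × L = 33.183072 × 317.383924 = 10531.773731

L=317.384 V=10531.774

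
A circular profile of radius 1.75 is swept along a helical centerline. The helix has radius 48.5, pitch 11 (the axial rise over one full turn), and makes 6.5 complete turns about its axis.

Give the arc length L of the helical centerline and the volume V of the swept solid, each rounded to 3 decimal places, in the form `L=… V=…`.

2πR = 2π·48.5 = 304.734487
per-turn = √(304.734487² + 11²) = √(92863.1078 + 121) = √92984.1078 = 304.932956
L = 6.5 × 304.932956 = 1982.064216
V = π·1.75² × L = 9.621128 × 1982.064216 = 19069.692535

L=1982.064 V=19069.693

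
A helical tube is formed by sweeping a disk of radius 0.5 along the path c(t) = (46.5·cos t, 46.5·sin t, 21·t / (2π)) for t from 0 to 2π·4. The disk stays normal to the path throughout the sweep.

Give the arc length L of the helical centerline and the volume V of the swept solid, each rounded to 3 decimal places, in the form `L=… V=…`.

2πR = 2π·46.5 = 292.168117
per-turn = √(292.168117² + 21²) = √(85362.2085 + 441) = √85803.2085 = 292.921847
L = 4 × 292.921847 = 1171.687388
V = π·0.5² × L = 0.785398 × 1171.687388 = 920.241123

L=1171.687 V=920.241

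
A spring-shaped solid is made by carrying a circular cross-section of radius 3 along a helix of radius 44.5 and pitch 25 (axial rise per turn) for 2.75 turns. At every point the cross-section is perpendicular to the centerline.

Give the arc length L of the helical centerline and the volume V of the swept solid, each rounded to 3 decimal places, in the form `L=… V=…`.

L=771.972 V=21827.001

2πR = 2π·44.5 = 279.601746
per-turn = √(279.601746² + 25²) = √(78177.1365 + 625) = √78802.1365 = 280.717182
L = 2.75 × 280.717182 = 771.972251
V = π·3² × L = 28.274334 × 771.972251 = 21827.001185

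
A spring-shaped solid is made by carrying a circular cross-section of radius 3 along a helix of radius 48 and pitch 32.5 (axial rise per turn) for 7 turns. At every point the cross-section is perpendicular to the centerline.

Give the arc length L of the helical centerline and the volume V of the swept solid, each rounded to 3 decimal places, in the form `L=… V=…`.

L=2123.373 V=60036.949

2πR = 2π·48 = 301.592895
per-turn = √(301.592895² + 32.5²) = √(90958.2742 + 1056.25) = √92014.5242 = 303.338959
L = 7 × 303.338959 = 2123.372714
V = π·3² × L = 28.274334 × 2123.372714 = 60036.949081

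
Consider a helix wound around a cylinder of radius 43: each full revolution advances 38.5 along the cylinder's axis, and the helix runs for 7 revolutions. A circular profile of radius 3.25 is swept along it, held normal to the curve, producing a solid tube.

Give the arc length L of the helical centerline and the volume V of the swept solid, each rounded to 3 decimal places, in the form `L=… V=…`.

2πR = 2π·43 = 270.176968
per-turn = √(270.176968² + 38.5²) = √(72995.5942 + 1482.25) = √74477.8442 = 272.906292
L = 7 × 272.906292 = 1910.344043
V = π·3.25² × L = 33.183072 × 1910.344043 = 63391.084701

L=1910.344 V=63391.085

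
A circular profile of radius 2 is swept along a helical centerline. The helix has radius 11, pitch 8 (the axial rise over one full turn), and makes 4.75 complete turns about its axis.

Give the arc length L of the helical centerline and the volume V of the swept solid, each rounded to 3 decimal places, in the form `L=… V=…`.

L=330.488 V=4153.039

2πR = 2π·11 = 69.115038
per-turn = √(69.115038² + 8²) = √(4776.8885 + 64) = √4840.8885 = 69.576494
L = 4.75 × 69.576494 = 330.488347
V = π·2² × L = 12.566371 × 330.488347 = 4153.039051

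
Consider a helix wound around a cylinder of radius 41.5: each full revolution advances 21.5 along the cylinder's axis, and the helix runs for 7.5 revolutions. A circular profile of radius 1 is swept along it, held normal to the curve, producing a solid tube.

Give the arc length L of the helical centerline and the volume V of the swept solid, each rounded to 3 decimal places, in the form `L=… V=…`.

L=1962.278 V=6164.678

2πR = 2π·41.5 = 260.752190
per-turn = √(260.752190² + 21.5²) = √(67991.7047 + 462.25) = √68453.9547 = 261.637067
L = 7.5 × 261.637067 = 1962.278001
V = π·1² × L = 3.141593 × 1962.278001 = 6164.678152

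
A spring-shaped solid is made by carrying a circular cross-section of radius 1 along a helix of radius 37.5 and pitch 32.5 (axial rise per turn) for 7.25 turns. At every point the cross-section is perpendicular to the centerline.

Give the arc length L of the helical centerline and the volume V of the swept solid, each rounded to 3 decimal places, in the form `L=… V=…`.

2πR = 2π·37.5 = 235.619449
per-turn = √(235.619449² + 32.5²) = √(55516.5248 + 1056.25) = √56572.7748 = 237.850320
L = 7.25 × 237.850320 = 1724.414820
V = π·1² × L = 3.141593 × 1724.414820 = 5417.408932

L=1724.415 V=5417.409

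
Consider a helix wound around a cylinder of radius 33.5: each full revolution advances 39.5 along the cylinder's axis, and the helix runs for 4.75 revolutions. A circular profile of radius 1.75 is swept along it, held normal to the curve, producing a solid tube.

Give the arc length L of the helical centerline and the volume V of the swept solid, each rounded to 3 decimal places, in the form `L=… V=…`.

L=1017.264 V=9787.231

2πR = 2π·33.5 = 210.486708
per-turn = √(210.486708² + 39.5²) = √(44304.6542 + 1560.25) = √45864.9042 = 214.160931
L = 4.75 × 214.160931 = 1017.264420
V = π·1.75² × L = 9.621128 × 1017.264420 = 9787.230687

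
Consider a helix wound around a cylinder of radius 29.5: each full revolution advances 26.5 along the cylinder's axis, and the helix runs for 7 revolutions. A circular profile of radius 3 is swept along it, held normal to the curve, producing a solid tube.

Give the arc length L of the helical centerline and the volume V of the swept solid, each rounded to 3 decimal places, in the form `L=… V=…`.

L=1310.671 V=37058.353

2πR = 2π·29.5 = 185.353967
per-turn = √(185.353967² + 26.5²) = √(34356.0929 + 702.25) = √35058.3429 = 187.238732
L = 7 × 187.238732 = 1310.671127
V = π·3² × L = 28.274334 × 1310.671127 = 37058.353054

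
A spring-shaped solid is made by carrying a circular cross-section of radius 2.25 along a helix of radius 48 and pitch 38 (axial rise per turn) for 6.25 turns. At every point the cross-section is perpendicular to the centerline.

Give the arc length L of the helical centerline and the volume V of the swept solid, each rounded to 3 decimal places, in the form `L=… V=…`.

2πR = 2π·48 = 301.592895
per-turn = √(301.592895² + 38²) = √(90958.2742 + 1444) = √92402.2742 = 303.977424
L = 6.25 × 303.977424 = 1899.858899
V = π·2.25² × L = 15.904313 × 1899.858899 = 30215.950215

L=1899.859 V=30215.950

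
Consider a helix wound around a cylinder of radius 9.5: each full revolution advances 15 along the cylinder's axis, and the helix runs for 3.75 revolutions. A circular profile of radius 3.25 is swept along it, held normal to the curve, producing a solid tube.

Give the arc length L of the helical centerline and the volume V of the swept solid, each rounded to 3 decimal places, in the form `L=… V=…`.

L=230.798 V=7658.587

2πR = 2π·9.5 = 59.690260
per-turn = √(59.690260² + 15²) = √(3562.9272 + 225) = √3787.9272 = 61.546139
L = 3.75 × 61.546139 = 230.798020
V = π·3.25² × L = 33.183072 × 230.798020 = 7658.587412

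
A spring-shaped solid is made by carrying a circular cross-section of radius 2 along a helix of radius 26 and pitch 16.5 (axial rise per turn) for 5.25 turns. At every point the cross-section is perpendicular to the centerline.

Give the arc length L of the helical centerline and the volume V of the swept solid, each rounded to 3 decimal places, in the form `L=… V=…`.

L=862.018 V=10832.442

2πR = 2π·26 = 163.362818
per-turn = √(163.362818² + 16.5²) = √(26687.4103 + 272.25) = √26959.6603 = 164.193972
L = 5.25 × 164.193972 = 862.018351
V = π·2² × L = 12.566371 × 862.018351 = 10832.442072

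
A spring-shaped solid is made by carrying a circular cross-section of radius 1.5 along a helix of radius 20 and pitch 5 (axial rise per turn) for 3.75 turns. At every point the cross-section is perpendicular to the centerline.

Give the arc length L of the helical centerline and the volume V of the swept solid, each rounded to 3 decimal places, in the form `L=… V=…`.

L=471.612 V=3333.627

2πR = 2π·20 = 125.663706
per-turn = √(125.663706² + 5²) = √(15791.3670 + 25) = √15816.3670 = 125.763139
L = 3.75 × 125.763139 = 471.611770
V = π·1.5² × L = 7.068583 × 471.611770 = 3333.627161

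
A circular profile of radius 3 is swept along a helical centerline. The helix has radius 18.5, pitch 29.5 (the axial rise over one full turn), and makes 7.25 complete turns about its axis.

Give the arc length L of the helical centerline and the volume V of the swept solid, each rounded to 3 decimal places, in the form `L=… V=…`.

L=869.448 V=24583.068

2πR = 2π·18.5 = 116.238928
per-turn = √(116.238928² + 29.5²) = √(13511.4884 + 870.25) = √14381.7384 = 119.923886
L = 7.25 × 119.923886 = 869.448173
V = π·3² × L = 28.274334 × 869.448173 = 24583.067944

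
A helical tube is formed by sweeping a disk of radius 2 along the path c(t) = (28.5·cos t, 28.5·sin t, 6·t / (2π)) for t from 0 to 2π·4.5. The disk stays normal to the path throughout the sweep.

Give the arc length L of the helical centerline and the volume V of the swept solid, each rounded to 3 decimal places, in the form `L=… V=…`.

L=806.271 V=10131.897

2πR = 2π·28.5 = 179.070781
per-turn = √(179.070781² + 6²) = √(32066.3447 + 36) = √32102.3447 = 179.171272
L = 4.5 × 179.171272 = 806.270724
V = π·2² × L = 12.566371 × 806.270724 = 10131.896732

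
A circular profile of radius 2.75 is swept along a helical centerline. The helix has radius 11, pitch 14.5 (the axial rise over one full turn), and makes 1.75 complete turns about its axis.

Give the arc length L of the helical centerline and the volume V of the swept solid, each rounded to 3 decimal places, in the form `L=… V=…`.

L=123.584 V=2936.155

2πR = 2π·11 = 69.115038
per-turn = √(69.115038² + 14.5²) = √(4776.8885 + 210.25) = √4987.1385 = 70.619675
L = 1.75 × 70.619675 = 123.584432
V = π·2.75² × L = 23.758294 × 123.584432 = 2936.155316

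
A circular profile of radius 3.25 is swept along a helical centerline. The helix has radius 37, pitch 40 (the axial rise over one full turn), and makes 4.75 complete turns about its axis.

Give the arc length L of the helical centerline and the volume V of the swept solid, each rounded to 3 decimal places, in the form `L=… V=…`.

L=1120.496 V=37181.508

2πR = 2π·37 = 232.477856
per-turn = √(232.477856² + 40²) = √(54045.9537 + 1600) = √55645.9537 = 235.893946
L = 4.75 × 235.893946 = 1120.496243
V = π·3.25² × L = 33.183072 × 1120.496243 = 37181.507956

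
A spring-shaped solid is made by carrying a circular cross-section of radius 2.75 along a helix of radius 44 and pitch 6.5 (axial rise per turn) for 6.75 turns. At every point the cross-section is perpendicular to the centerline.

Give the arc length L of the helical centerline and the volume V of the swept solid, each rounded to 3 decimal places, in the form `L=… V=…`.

L=1866.622 V=44347.749

2πR = 2π·44 = 276.460154
per-turn = √(276.460154² + 6.5²) = √(76430.2165 + 42.25) = √76472.4665 = 276.536555
L = 6.75 × 276.536555 = 1866.621749
V = π·2.75² × L = 23.758294 × 1866.621749 = 44347.749128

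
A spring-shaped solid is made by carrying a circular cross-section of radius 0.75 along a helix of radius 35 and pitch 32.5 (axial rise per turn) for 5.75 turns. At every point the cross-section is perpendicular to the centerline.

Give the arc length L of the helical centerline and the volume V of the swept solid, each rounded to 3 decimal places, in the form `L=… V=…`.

L=1278.225 V=2258.811

2πR = 2π·35 = 219.911486
per-turn = √(219.911486² + 32.5²) = √(48361.0616 + 1056.25) = √49417.3116 = 222.300049
L = 5.75 × 222.300049 = 1278.225279
V = π·0.75² × L = 1.767146 × 1278.225279 = 2258.810520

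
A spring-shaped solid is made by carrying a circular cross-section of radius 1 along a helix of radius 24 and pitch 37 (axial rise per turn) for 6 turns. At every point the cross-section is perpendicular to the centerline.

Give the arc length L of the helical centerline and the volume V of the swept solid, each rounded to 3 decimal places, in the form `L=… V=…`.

2πR = 2π·24 = 150.796447
per-turn = √(150.796447² + 37²) = √(22739.5685 + 1369) = √24108.5685 = 155.269342
L = 6 × 155.269342 = 931.616052
V = π·1² × L = 3.141593 × 931.616052 = 2926.758143

L=931.616 V=2926.758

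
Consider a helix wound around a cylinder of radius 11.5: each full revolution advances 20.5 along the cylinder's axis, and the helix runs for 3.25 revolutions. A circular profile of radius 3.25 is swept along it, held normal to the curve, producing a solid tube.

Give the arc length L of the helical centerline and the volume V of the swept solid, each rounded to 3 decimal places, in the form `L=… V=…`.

2πR = 2π·11.5 = 72.256631
per-turn = √(72.256631² + 20.5²) = √(5221.0207 + 420.25) = √5641.2707 = 75.108393
L = 3.25 × 75.108393 = 244.102278
V = π·3.25² × L = 33.183072 × 244.102278 = 8100.063561

L=244.102 V=8100.064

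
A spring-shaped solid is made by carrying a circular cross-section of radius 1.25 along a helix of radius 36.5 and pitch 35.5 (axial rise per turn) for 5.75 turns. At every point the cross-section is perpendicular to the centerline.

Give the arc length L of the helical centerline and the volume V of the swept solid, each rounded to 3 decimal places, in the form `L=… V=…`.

2πR = 2π·36.5 = 229.336264
per-turn = √(229.336264² + 35.5²) = √(52595.1219 + 1260.25) = √53855.3719 = 232.067602
L = 5.75 × 232.067602 = 1334.388711
V = π·1.25² × L = 4.908739 × 1334.388711 = 6550.165268

L=1334.389 V=6550.165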